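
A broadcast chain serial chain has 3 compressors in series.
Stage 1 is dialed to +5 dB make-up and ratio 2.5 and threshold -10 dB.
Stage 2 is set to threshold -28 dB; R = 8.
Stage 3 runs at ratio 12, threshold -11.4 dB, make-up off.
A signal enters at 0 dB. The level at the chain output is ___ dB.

Stage 1: 0 dB is 10 dB over -10 dB; at 2.5:1 that becomes 4 dB over, giving -6 dB; +5 dB make-up → -1 dB.
Stage 2: -1 dB is 27 dB over -28 dB; at 8:1 that becomes 3.375 dB over, giving -24.625 dB.
Stage 3: -24.625 dB ≤ -11.4 dB, so stage 3 doesn't engage; output -24.625 dB.

-24.625 dB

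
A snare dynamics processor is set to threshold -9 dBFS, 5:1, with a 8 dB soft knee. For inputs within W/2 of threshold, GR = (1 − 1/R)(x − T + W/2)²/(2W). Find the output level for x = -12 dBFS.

x − T + W/2 = -12 − (-9) + 4 = 1.
GR = (1 − 1/5) × 1² / 16 = 0.8 × 1 / 16 = 0.05 dB.
Output = -12 − 0.05 = -12.05 dBFS.

-12.05 dBFS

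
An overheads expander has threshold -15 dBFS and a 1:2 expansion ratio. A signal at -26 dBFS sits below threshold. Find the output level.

-37 dBFS

The input is 11 dB below the -15 dBFS threshold.
A 1:2 expander multiplies undershoot by 2: 11 × 2 = 22 dB below threshold.
Output = -15 − 22 = -37 dBFS.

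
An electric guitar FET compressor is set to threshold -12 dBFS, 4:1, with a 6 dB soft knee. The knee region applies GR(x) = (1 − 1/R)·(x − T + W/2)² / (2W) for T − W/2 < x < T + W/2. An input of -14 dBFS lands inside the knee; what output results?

-14.0625 dBFS

x − T + W/2 = -14 − (-12) + 3 = 1.
GR = (1 − 1/4) × 1² / 12 = 0.75 × 1 / 12 = 0.0625 dB.
Output = -14 − 0.0625 = -14.0625 dBFS.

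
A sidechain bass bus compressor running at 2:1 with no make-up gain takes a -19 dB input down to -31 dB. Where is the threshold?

-43 dB

Input is 24 dB above T (since output overshoot × R = input overshoot: (-31 − T)·2 = -19 − T gives T = -43 dB).
Check: -43 + (-19 − (-43))/2 = -43 + 12 = -31 dB. ✓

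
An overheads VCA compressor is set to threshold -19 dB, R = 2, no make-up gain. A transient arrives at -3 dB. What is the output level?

The input is 16 dB above the -19 dB threshold.
At 2:1 the overshoot is divided by 2, leaving 8 dB above threshold.
So the level is -19 + 8 = -11 dB.

-11 dB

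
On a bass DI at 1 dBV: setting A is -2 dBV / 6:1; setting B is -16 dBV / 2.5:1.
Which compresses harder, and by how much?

A: GR = 3 − 3/6 = 2.5 dB.
B: GR = 17 − 17/2.5 = 10.2 dB.
B applies 7.7 dB more gain reduction.

B, by 7.7 dB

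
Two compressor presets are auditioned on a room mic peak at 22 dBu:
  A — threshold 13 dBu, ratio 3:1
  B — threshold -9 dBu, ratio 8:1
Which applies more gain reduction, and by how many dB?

B, by 21.125 dB

A: 9 dB over, compressed to 3 dB over, so 6 dB of GR.
B: 31 dB over, compressed to 3.875 dB over, so 27.125 dB of GR.
B applies 21.125 dB more gain reduction.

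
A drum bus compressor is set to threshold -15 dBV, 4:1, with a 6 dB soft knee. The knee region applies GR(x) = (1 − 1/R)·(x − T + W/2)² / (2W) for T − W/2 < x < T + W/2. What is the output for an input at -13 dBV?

-14.5625 dBV

x − T + W/2 = -13 − (-15) + 3 = 5.
GR = (1 − 1/4) × 5² / 12 = 0.75 × 25 / 12 = 1.5625 dB.
Output = -13 − 1.5625 = -14.5625 dBV.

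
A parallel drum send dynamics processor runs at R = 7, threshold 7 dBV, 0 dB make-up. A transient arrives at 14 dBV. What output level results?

14 dBV sits 7 dB over threshold.
At 7:1 the overshoot is divided by 7, leaving 1 dB above threshold.
That puts the output at 8 dBV.

8 dBV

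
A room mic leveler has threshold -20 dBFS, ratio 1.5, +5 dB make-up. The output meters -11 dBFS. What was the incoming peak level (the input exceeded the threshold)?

Remove make-up: -11 − 5 = -16 dBFS.
That's 4 dB above the -20 dBFS threshold.
Undo the ratio: input overshoot = 4 × 1.5 = 6 dB, giving input = -14 dBFS.

-14 dBFS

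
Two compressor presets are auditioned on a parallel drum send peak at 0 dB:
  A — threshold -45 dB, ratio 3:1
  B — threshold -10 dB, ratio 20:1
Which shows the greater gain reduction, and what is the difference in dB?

A, by 20.5 dB

A: GR = 45 − 45/3 = 30 dB.
B: GR = 10 − 10/20 = 9.5 dB.
A applies 20.5 dB more gain reduction.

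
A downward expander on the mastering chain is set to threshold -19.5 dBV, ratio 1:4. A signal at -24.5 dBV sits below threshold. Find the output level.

-39.5 dBV

Below threshold, a 1:4 expander applies gain = (4−1)×(T − x) of attenuation.
(4−1) × 5 = 15 dB, so output = -24.5 − 15 = -39.5 dBV.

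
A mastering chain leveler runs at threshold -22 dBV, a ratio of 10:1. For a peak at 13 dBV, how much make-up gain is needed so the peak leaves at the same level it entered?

31.5 dB

The peak compresses to -22 + 35/10 = -18.5 dBV.
To reach 13 dBV requires 13 − (-18.5) = 31.5 dB of make-up.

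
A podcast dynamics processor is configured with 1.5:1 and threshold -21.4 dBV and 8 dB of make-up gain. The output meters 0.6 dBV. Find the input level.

-0.4 dBV

Stripping the +8 dB make-up gives -7.4 dBV at the gain stage.
The compressed level sits -7.4 − (-21.4) = 14 dB over threshold.
Undo the ratio: input overshoot = 14 × 1.5 = 21 dB, giving input = -0.4 dBV.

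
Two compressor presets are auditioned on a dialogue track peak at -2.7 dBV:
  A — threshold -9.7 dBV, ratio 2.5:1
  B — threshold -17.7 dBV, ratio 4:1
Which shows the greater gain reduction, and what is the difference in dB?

B, by 7.05 dB

A: 7 dB over, compressed to 2.8 dB over, so 4.2 dB of GR.
B: 15 dB over, compressed to 3.75 dB over, so 11.25 dB of GR.
Difference: 7.05 dB in favour of B.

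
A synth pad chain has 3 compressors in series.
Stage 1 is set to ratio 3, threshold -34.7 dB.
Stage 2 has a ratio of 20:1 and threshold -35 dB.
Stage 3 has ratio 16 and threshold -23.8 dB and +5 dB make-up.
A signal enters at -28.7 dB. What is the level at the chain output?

-29.885 dB

Stage 1: -28.7 dB is 6 dB over -34.7 dB; at 3:1 that becomes 2 dB over, giving -32.7 dB.
Stage 2: 2.3 dB above -35 dB, reduced 20:1 to 0.115 dB above → -34.885 dB.
Stage 3: -34.885 dB ≤ -23.8 dB, so stage 3 doesn't engage; make-up brings it to -29.885 dB.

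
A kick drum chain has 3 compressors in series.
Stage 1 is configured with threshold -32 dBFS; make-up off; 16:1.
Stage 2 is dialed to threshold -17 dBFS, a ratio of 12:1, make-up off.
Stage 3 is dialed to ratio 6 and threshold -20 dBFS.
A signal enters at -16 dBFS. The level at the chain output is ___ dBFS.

Stage 1: -16 dBFS is 16 dB over -32 dBFS; at 16:1 that becomes 1 dB over, giving -31 dBFS.
Stage 2: below threshold (-31 ≤ -17); passes unchanged; output -31 dBFS.
Stage 3: below threshold (-31 ≤ -20); passes unchanged; output -31 dBFS.

-31 dBFS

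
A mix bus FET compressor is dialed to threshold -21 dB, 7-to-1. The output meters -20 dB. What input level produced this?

-14 dB

That's 1 dB above the -21 dB threshold.
Undo the ratio: input overshoot = 1 × 7 = 7 dB, giving input = -14 dB.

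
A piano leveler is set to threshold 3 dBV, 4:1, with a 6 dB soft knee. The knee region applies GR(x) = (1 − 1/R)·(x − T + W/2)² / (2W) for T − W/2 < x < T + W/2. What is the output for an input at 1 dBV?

0.9375 dBV

x − T + W/2 = 1 − 3 + 3 = 1.
GR = (1 − 1/4) × 1² / 12 = 0.75 × 1 / 12 = 0.0625 dB.
Output = 1 − 0.0625 = 0.9375 dBV.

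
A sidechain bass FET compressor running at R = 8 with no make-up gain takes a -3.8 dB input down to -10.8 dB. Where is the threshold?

Let T be the threshold. Output overshoot = (input overshoot)/R, so -10.8 − T = (-3.8 − T)/8.
8·(-10.8 − T) = -3.8 − T → 7·T = -86.4 − (-3.8) = -82.6.
T = -82.6/7 = -11.8 dB.

-11.8 dB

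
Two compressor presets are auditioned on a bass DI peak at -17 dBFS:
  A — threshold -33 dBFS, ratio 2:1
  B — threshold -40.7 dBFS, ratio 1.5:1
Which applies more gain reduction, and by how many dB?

A: overshoot 16 dB → output overshoot 8 dB → GR 8 dB.
B: overshoot 23.7 dB → output overshoot 15.8 dB → GR 7.9 dB.
Difference: 0.1 dB in favour of A.

A, by 0.1 dB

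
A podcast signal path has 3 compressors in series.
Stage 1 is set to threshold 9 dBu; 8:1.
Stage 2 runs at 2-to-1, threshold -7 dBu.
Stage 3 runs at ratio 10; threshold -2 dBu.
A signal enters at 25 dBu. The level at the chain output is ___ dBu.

Stage 1: 16 dB above 9 dBu, reduced 8:1 to 2 dB above → 11 dBu.
Stage 2: 11 dBu is 18 dB over -7 dBu; at 2:1 that becomes 9 dB over, giving 2 dBu.
Stage 3: 2 dBu is 4 dB over -2 dBu; at 10:1 that becomes 0.4 dB over, giving -1.6 dBu.

-1.6 dBu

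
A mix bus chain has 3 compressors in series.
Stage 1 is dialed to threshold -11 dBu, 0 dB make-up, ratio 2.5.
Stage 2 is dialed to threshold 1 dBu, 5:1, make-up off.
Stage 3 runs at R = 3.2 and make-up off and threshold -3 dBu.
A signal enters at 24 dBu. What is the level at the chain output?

Stage 1: overshoot 35 dB → 35/2.5 = 14 dB → 3 dBu.
Stage 2: 3 dBu is 2 dB over 1 dBu; at 5:1 that becomes 0.4 dB over, giving 1.4 dBu.
Stage 3: 1.4 dBu is 4.4 dB over -3 dBu; at 3.2:1 that becomes 1.375 dB over, giving -1.625 dBu.

-1.625 dBu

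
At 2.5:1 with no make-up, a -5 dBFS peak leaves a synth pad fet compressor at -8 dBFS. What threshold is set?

Input is 5 dB above T (since output overshoot × R = input overshoot: (-8 − T)·2.5 = -5 − T gives T = -10 dBFS).
Check: -10 + (-5 − (-10))/2.5 = -10 + 2 = -8 dBFS. ✓

-10 dBFS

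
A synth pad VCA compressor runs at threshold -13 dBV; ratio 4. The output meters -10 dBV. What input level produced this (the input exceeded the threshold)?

-1 dBV

The compressed level sits -10 − (-13) = 3 dB over threshold.
Before 4:1 compression the overshoot was 3 × 4 = 12 dB, so input = -13 + 12 = -1 dBV.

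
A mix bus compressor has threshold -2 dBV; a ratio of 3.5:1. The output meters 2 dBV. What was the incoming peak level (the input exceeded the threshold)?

The compressed level sits 2 − (-2) = 4 dB over threshold.
Input overshoot = R × output overshoot = 14 dB → input = -2 + 14 = 12 dBV.

12 dBV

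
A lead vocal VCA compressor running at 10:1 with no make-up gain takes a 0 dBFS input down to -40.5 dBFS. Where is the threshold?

-45 dBFS

Input is 45 dB above T (since output overshoot × R = input overshoot: (-40.5 − T)·10 = 0 − T gives T = -45 dBFS).
Check: -45 + (0 − (-45))/10 = -45 + 4.5 = -40.5 dBFS. ✓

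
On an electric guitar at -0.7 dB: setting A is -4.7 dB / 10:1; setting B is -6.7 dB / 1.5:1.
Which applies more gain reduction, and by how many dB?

A: overshoot 4 dB → output overshoot 0.4 dB → GR 3.6 dB.
B: overshoot 6 dB → output overshoot 4 dB → GR 2 dB.
A reduces 1.6 dB more.

A, by 1.6 dB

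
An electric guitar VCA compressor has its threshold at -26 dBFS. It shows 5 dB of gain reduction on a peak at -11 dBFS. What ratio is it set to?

Input overshoot = -11 − (-26) = 15 dB.
Output overshoot = 15 − 5 = 10 dB.
Ratio = input overshoot / output overshoot = 15 / 10 = 1.5.

1.5:1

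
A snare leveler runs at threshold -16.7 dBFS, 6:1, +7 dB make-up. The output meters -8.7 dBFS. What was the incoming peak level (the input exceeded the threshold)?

Remove make-up: -8.7 − 7 = -15.7 dBFS.
The compressed level sits -15.7 − (-16.7) = 1 dB over threshold.
Input overshoot = R × output overshoot = 6 dB → input = -16.7 + 6 = -10.7 dBFS.

-10.7 dBFS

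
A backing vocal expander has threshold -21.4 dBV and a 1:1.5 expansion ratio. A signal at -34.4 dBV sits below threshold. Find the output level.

Undershoot = (-21.4) − (-34.4) = 13 dB.
At 1:1.5, that expands to 19.5 dB under threshold.
Output = -21.4 − 19.5 = -40.9 dBV.

-40.9 dBV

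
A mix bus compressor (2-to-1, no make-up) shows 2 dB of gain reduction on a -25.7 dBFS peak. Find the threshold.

Gain reduction = -25.7 − (-27.7) = 2 dB; output overshoot = GR / (R − 1) = 2 / 1 = 2 dB.
Threshold = output − output overshoot = -27.7 − 2 = -29.7 dBFS.

-29.7 dBFS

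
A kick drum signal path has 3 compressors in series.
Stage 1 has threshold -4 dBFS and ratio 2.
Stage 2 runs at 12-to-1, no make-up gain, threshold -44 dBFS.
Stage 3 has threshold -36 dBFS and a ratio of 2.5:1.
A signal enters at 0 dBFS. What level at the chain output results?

Stage 1: 4 dB above -4 dBFS, reduced 2:1 to 2 dB above → -2 dBFS.
Stage 2: -2 dBFS is 42 dB over -44 dBFS; at 12:1 that becomes 3.5 dB over, giving -40.5 dBFS.
Stage 3: -40.5 dBFS is at or below the -36 dBFS threshold — no compression; output -40.5 dBFS.

-40.5 dBFS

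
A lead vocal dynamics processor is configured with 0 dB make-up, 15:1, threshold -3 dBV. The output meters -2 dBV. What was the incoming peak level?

The compressed level sits -2 − (-3) = 1 dB over threshold.
Before 15:1 compression the overshoot was 1 × 15 = 15 dB, so input = -3 + 15 = 12 dBV.

12 dBV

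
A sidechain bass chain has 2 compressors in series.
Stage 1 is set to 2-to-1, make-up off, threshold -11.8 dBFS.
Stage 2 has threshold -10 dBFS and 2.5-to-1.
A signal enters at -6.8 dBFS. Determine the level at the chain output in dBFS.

Stage 1: -6.8 dBFS is 5 dB over -11.8 dBFS; at 2:1 that becomes 2.5 dB over, giving -9.3 dBFS.
Stage 2: overshoot 0.7 dB → 0.7/2.5 = 0.28 dB → -9.72 dBFS.

-9.72 dBFS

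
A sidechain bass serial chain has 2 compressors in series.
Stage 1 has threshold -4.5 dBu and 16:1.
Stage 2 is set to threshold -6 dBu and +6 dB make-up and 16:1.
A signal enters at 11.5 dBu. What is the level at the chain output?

Stage 1: overshoot 16 dB → 16/16 = 1 dB → -3.5 dBu.
Stage 2: 2.5 dB above -6 dBu, reduced 16:1 to 0.15625 dB above → -5.84375 dBu; +6 dB make-up → 0.15625 dBu.

0.15625 dBu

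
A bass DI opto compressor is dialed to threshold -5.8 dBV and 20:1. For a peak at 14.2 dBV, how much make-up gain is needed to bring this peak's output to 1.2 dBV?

The peak compresses to -5.8 + 20/20 = -4.8 dBV.
To reach 1.2 dBV requires 1.2 − (-4.8) = 6 dB of make-up.

6 dB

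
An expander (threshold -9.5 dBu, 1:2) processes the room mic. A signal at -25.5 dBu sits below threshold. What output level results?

Undershoot = (-9.5) − (-25.5) = 16 dB.
At 1:2, that expands to 32 dB under threshold.
Output = -9.5 − 32 = -41.5 dBu.

-41.5 dBu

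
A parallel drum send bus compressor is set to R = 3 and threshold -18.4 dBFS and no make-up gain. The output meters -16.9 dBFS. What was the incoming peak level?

-13.9 dBFS

That's 1.5 dB above the -18.4 dBFS threshold.
Input overshoot = R × output overshoot = 4.5 dB → input = -18.4 + 4.5 = -13.9 dBFS.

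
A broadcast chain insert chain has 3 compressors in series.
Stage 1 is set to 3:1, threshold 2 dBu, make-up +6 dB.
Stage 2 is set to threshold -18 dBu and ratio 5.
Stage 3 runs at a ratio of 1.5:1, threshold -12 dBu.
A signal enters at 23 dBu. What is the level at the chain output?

-11.6 dBu

Stage 1: 21 dB above 2 dBu, reduced 3:1 to 7 dB above → 9 dBu; +6 dB make-up → 15 dBu.
Stage 2: 33 dB above -18 dBu, reduced 5:1 to 6.6 dB above → -11.4 dBu.
Stage 3: 0.6 dB above -12 dBu, reduced 1.5:1 to 0.4 dB above → -11.6 dBu.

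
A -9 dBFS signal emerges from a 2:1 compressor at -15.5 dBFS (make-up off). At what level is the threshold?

-22 dBFS

Let T be the threshold. Output overshoot = (input overshoot)/R, so -15.5 − T = (-9 − T)/2.
2·(-15.5 − T) = -9 − T → 1·T = -31 − (-9) = -22.
T = -22/1 = -22 dBFS.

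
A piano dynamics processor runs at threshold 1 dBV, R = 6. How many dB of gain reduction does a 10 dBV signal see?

7.5 dB

10 dBV exceeds the threshold by 9 dB.
After 6:1 compression the overshoot becomes 9/6 = 1.5 dB.
GR = overshoot in − overshoot out = 9 − 1.5 = 7.5 dB.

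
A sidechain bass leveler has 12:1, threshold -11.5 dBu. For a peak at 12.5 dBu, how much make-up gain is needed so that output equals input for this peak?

Overshoot 24 dB → 24/12 = 2 dB after compression, so the compressed level is -11.5 + 2 = -9.5 dBu.
Make-up = target − compressed = 12.5 − (-9.5) = 22 dB.

22 dB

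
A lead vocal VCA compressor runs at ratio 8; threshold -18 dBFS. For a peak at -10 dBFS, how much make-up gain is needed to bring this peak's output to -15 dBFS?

2 dB

Without make-up, output = threshold + overshoot/8 = -18 + 1 = -17 dBFS.
Gap to target: 2 dB.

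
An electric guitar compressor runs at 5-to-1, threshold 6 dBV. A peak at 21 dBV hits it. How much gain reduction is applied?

The signal is 15 dB above threshold.
At 5:1, output sits 15/5 = 3 dB above threshold.
Gain reduction = 15 − 3 = 12 dB.

12 dB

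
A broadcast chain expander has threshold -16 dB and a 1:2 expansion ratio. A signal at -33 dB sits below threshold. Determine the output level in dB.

-50 dB

Below threshold, a 1:2 expander applies gain = (2−1)×(T − x) of attenuation.
(2−1) × 17 = 17 dB, so output = -33 − 17 = -50 dB.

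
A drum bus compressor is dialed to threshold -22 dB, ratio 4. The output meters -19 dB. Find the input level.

Post-compression overshoot = -19 − (-22) = 3 dB.
Before 4:1 compression the overshoot was 3 × 4 = 12 dB, so input = -22 + 12 = -10 dB.

-10 dB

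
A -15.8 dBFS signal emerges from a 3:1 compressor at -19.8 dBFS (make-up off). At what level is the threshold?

-21.8 dBFS

Gain reduction = -15.8 − (-19.8) = 4 dB; output overshoot = GR / (R − 1) = 4 / 2 = 2 dB.
Threshold = output − output overshoot = -19.8 − 2 = -21.8 dBFS.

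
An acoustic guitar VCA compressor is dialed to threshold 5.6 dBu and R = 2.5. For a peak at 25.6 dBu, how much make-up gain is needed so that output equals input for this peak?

12 dB

Overshoot 20 dB → 20/2.5 = 8 dB after compression, so the compressed level is 5.6 + 8 = 13.6 dBu.
Make-up = target − compressed = 25.6 − 13.6 = 12 dB.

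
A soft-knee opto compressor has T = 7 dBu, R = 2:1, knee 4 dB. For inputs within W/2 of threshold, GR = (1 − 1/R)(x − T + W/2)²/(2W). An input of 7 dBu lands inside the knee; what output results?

x − T + W/2 = 7 − 7 + 2 = 2.
GR = (1 − 1/2) × 2² / 8 = 0.5 × 4 / 8 = 0.25 dB.
Output = 7 − 0.25 = 6.75 dBu.

6.75 dBu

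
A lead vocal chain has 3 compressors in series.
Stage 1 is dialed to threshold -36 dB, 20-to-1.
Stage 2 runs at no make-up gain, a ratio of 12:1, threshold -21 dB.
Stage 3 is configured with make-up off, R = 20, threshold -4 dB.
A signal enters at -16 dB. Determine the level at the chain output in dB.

-35 dB

Stage 1: 20 dB above -36 dB, reduced 20:1 to 1 dB above → -35 dB.
Stage 2: below threshold (-35 ≤ -21); passes unchanged; output -35 dB.
Stage 3: below threshold (-35 ≤ -4); passes unchanged; output -35 dB.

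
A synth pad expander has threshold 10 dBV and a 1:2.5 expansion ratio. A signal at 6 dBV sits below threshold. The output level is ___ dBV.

The input is 4 dB below the 10 dBV threshold.
A 1:2.5 expander multiplies undershoot by 2.5: 4 × 2.5 = 10 dB below threshold.
Output = 10 − 10 = 0 dBV.

0 dBV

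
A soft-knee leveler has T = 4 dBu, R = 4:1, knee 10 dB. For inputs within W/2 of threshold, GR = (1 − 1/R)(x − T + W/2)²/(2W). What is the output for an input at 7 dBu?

x − T + W/2 = 7 − 4 + 5 = 8.
GR = (1 − 1/4) × 8² / 20 = 0.75 × 64 / 20 = 2.4 dB.
Output = 7 − 2.4 = 4.6 dBu.

4.6 dBu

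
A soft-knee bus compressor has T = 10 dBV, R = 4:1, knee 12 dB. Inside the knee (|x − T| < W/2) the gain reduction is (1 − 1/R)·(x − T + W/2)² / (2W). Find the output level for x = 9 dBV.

x − T + W/2 = 9 − 10 + 6 = 5.
GR = (1 − 1/4) × 5² / 24 = 0.75 × 25 / 24 = 0.78125 dB.
Output = 9 − 0.78125 = 8.21875 dBV.

8.21875 dBV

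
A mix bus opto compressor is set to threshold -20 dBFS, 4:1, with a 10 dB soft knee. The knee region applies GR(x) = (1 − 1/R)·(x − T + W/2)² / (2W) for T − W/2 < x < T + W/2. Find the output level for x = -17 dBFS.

-19.4 dBFS

x − T + W/2 = -17 − (-20) + 5 = 8.
GR = (1 − 1/4) × 8² / 20 = 0.75 × 64 / 20 = 2.4 dB.
Output = -17 − 2.4 = -19.4 dBFS.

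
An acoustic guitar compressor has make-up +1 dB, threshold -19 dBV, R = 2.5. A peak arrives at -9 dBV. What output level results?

-14 dBV

Overshoot: -9 − (-19) = 10 dB.
2.5:1 compression reduces that to 10/2.5 = 4 dB over.
Output = -19 + 4 = -15 dBV; make-up adds 1 dB, giving -14 dBV.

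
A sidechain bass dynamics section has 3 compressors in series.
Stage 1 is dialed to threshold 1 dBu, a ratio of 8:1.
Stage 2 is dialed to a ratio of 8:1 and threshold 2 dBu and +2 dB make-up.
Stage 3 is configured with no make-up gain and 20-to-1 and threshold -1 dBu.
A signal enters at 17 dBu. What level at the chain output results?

-0.74375 dBu

Stage 1: overshoot 16 dB → 16/8 = 2 dB → 3 dBu.
Stage 2: 1 dB above 2 dBu, reduced 8:1 to 0.125 dB above → 2.125 dBu; +2 dB make-up → 4.125 dBu.
Stage 3: 4.125 dBu is 5.125 dB over -1 dBu; at 20:1 that becomes 0.25625 dB over, giving -0.74375 dBu.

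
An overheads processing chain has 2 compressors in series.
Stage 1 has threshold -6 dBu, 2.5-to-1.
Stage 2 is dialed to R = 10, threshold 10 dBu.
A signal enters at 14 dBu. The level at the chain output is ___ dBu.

Stage 1: 20 dB above -6 dBu, reduced 2.5:1 to 8 dB above → 2 dBu.
Stage 2: below threshold (2 ≤ 10); passes unchanged; output 2 dBu.

2 dBu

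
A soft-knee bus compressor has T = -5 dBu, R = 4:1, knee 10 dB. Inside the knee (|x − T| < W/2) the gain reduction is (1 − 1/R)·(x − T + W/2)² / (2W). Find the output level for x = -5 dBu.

-5.9375 dBu

x − T + W/2 = -5 − (-5) + 5 = 5.
GR = (1 − 1/4) × 5² / 20 = 0.75 × 25 / 20 = 0.9375 dB.
Output = -5 − 0.9375 = -5.9375 dBu.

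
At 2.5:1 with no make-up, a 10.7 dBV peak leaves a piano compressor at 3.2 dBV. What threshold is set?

-1.8 dBV

Let T be the threshold. Output overshoot = (input overshoot)/R, so 3.2 − T = (10.7 − T)/2.5.
2.5·(3.2 − T) = 10.7 − T → 1.5·T = 8 − 10.7 = -2.7.
T = -2.7/1.5 = -1.8 dBV.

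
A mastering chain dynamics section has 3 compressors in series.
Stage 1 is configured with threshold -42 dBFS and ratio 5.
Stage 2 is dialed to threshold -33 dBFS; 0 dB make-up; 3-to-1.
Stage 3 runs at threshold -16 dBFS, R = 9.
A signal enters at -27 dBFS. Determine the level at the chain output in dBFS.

Stage 1: overshoot 15 dB → 15/5 = 3 dB → -39 dBFS.
Stage 2: below threshold (-39 ≤ -33); passes unchanged; output -39 dBFS.
Stage 3: -39 dBFS is at or below the -16 dBFS threshold — no compression; output -39 dBFS.

-39 dBFS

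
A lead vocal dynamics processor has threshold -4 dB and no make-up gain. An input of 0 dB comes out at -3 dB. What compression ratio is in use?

4:1

Input overshoot = 0 − (-4) = 4 dB; output overshoot = -3 − (-4) = 1 dB.
Ratio = 4 / 1 = 4.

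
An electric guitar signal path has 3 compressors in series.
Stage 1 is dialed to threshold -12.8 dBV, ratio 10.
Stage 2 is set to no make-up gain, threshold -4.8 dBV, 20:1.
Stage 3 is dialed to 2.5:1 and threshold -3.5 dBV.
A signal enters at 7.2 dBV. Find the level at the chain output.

-10.8 dBV

Stage 1: 20 dB above -12.8 dBV, reduced 10:1 to 2 dB above → -10.8 dBV.
Stage 2: below threshold (-10.8 ≤ -4.8); passes unchanged; output -10.8 dBV.
Stage 3: -10.8 dBV is at or below the -3.5 dBV threshold — no compression; output -10.8 dBV.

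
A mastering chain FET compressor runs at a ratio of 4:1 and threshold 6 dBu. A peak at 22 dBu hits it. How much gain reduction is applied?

12 dB

The signal is 16 dB above threshold.
A 4:1 ratio leaves 4 dB of that excess.
So the signal is attenuated by 16 − 4 = 12 dB.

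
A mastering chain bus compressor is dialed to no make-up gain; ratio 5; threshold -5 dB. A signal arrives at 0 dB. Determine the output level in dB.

0 dB sits 5 dB over threshold.
5:1 compression reduces that to 5/5 = 1 dB over.
Output = -5 + 1 = -4 dB.

-4 dB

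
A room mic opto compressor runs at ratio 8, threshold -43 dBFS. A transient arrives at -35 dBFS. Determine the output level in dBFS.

-42 dBFS

The input is 8 dB above the -43 dBFS threshold.
At 8:1 the overshoot is divided by 8, leaving 1 dB above threshold.
Output = -43 + 1 = -42 dBFS.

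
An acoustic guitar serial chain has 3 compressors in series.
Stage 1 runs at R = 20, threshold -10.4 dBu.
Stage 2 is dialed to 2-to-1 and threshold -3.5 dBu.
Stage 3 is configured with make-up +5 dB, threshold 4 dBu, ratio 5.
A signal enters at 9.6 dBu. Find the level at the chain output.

-4.4 dBu

Stage 1: overshoot 20 dB → 20/20 = 1 dB → -9.4 dBu.
Stage 2: -9.4 dBu ≤ -3.5 dBu, so stage 2 doesn't engage; output -9.4 dBu.
Stage 3: below threshold (-9.4 ≤ 4); passes unchanged; make-up brings it to -4.4 dBu.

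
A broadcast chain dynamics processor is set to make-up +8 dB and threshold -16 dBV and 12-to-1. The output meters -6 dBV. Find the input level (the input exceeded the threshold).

8 dBV

Before make-up, the level was -6 − 8 = -14 dBV.
Post-compression overshoot = -14 − (-16) = 2 dB.
Input overshoot = R × output overshoot = 24 dB → input = -16 + 24 = 8 dBV.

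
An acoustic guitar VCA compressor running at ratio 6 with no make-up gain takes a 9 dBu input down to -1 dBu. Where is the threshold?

Let T be the threshold. Output overshoot = (input overshoot)/R, so -1 − T = (9 − T)/6.
6·(-1 − T) = 9 − T → 5·T = -6 − 9 = -15.
T = -15/5 = -3 dBu.

-3 dBu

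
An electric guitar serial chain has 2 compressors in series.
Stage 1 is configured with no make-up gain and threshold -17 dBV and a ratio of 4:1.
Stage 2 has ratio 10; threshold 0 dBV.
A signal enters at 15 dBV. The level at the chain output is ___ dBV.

-9 dBV

Stage 1: overshoot 32 dB → 32/4 = 8 dB → -9 dBV.
Stage 2: below threshold (-9 ≤ 0); passes unchanged; output -9 dBV.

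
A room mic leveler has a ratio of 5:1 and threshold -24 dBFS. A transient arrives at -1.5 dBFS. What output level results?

-19.5 dBFS

Overshoot: -1.5 − (-24) = 22.5 dB.
5:1 compression reduces that to 22.5/5 = 4.5 dB over.
So the level is -24 + 4.5 = -19.5 dBFS.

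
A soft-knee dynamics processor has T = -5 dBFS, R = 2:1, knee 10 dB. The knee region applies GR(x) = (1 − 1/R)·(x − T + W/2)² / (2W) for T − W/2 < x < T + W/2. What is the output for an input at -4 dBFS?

x − T + W/2 = -4 − (-5) + 5 = 6.
GR = (1 − 1/2) × 6² / 20 = 0.5 × 36 / 20 = 0.9 dB.
Output = -4 − 0.9 = -4.9 dBFS.

-4.9 dBFS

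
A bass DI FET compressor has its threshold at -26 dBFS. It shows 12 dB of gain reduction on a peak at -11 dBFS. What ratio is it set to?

5:1

Input overshoot = -11 − (-26) = 15 dB.
Output overshoot = 15 − 12 = 3 dB.
Ratio = input overshoot / output overshoot = 15 / 3 = 5.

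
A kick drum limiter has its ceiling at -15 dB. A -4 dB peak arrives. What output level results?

-15 dB

At ∞:1, everything above -15 dB is held at the ceiling.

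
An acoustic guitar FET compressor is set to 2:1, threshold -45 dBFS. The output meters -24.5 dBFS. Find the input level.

The compressed level sits -24.5 − (-45) = 20.5 dB over threshold.
Input overshoot = R × output overshoot = 41 dB → input = -45 + 41 = -4 dBFS.

-4 dBFS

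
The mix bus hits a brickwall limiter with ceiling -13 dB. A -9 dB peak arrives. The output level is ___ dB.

At ∞:1, everything above -13 dB is held at the ceiling.

-13 dB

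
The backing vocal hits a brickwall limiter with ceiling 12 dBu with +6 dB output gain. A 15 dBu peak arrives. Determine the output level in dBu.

A brickwall limiter is an ∞:1 compressor: any input above the ceiling is clamped to 12 dBu.
Output gain then adds 6 dB: 12 + 6 = 18 dBu.

18 dBu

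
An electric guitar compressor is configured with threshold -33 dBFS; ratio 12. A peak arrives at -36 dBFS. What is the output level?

-36 dBFS is 3 dB below the -33 dBFS threshold, so no gain reduction is applied.
Output = input = -36 dBFS.

-36 dBFS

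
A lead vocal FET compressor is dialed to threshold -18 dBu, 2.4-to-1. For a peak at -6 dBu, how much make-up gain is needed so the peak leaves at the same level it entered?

The peak compresses to -18 + 12/2.4 = -13 dBu.
To reach -6 dBu requires -6 − (-13) = 7 dB of make-up.

7 dB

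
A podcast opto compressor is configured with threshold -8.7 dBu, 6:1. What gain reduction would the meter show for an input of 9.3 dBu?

Overshoot = 9.3 − (-8.7) = 18 dB.
After 6:1 compression the overshoot becomes 18/6 = 3 dB.
So the signal is attenuated by 18 − 3 = 15 dB.

15 dB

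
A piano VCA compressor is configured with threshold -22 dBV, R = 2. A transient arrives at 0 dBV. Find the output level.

The input is 22 dB above the -22 dBV threshold.
2:1 compression reduces that to 22/2 = 11 dB over.
Output = -22 + 11 = -11 dBV.

-11 dBV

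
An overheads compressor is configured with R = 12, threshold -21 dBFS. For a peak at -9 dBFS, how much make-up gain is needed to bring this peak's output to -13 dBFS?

The peak compresses to -21 + 12/12 = -20 dBFS.
To reach -13 dBFS requires -13 − (-20) = 7 dB of make-up.

7 dB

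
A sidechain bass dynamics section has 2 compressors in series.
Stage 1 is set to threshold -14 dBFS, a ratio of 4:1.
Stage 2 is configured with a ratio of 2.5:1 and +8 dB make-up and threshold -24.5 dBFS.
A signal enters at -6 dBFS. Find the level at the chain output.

-11.5 dBFS

Stage 1: -6 dBFS is 8 dB over -14 dBFS; at 4:1 that becomes 2 dB over, giving -12 dBFS.
Stage 2: overshoot 12.5 dB → 12.5/2.5 = 5 dB → -19.5 dBFS; +8 dB make-up → -11.5 dBFS.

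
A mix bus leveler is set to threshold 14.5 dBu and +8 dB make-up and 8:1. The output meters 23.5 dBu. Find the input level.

22.5 dBu

Remove make-up: 23.5 − 8 = 15.5 dBu.
That's 1 dB above the 14.5 dBu threshold.
Undo the ratio: input overshoot = 1 × 8 = 8 dB, giving input = 22.5 dBu.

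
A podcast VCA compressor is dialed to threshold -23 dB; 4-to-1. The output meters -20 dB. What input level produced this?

The compressed level sits -20 − (-23) = 3 dB over threshold.
Undo the ratio: input overshoot = 3 × 4 = 12 dB, giving input = -11 dB.

-11 dB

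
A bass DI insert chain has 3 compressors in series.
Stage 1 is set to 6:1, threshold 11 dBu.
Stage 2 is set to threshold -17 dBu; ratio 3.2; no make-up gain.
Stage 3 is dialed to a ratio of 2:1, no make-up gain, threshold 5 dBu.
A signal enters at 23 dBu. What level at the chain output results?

-7.625 dBu

Stage 1: overshoot 12 dB → 12/6 = 2 dB → 13 dBu.
Stage 2: 30 dB above -17 dBu, reduced 3.2:1 to 9.375 dB above → -7.625 dBu.
Stage 3: below threshold (-7.625 ≤ 5); passes unchanged; output -7.625 dBu.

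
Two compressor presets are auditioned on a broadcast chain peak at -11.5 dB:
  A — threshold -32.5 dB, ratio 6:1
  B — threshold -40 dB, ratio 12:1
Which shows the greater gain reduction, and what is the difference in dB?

A: overshoot 21 dB → output overshoot 3.5 dB → GR 17.5 dB.
B: overshoot 28.5 dB → output overshoot 2.375 dB → GR 26.125 dB.
Difference: 8.625 dB in favour of B.

B, by 8.625 dB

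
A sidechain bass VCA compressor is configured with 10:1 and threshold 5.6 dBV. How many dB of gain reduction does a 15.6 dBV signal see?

9 dB

Overshoot = 15.6 − 5.6 = 10 dB.
At 10:1, output sits 10/10 = 1 dB above threshold.
So the signal is attenuated by 10 − 1 = 9 dB.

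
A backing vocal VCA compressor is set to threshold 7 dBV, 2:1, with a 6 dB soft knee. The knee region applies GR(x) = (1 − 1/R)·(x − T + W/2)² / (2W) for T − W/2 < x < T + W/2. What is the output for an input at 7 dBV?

x − T + W/2 = 7 − 7 + 3 = 3.
GR = (1 − 1/2) × 3² / 12 = 0.5 × 9 / 12 = 0.375 dB.
Output = 7 − 0.375 = 6.625 dBV.

6.625 dBV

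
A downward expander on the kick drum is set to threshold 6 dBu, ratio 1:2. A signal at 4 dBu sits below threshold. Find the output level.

2 dBu

Below threshold, a 1:2 expander applies gain = (2−1)×(T − x) of attenuation.
(2−1) × 2 = 2 dB, so output = 4 − 2 = 2 dBu.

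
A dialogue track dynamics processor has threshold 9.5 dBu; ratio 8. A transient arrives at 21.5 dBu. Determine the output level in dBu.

21.5 dBu sits 12 dB over threshold.
8:1 compression reduces that to 12/8 = 1.5 dB over.
That puts the output at 11 dBu.

11 dBu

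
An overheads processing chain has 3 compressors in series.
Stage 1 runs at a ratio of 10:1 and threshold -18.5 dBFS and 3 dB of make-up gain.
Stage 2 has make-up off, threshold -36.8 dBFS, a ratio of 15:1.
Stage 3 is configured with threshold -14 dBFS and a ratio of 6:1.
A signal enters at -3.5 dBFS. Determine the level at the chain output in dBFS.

Stage 1: 15 dB above -18.5 dBFS, reduced 10:1 to 1.5 dB above → -17 dBFS; +3 dB make-up → -14 dBFS.
Stage 2: 22.8 dB above -36.8 dBFS, reduced 15:1 to 1.52 dB above → -35.28 dBFS.
Stage 3: below threshold (-35.28 ≤ -14); passes unchanged; output -35.28 dBFS.

-35.28 dBFS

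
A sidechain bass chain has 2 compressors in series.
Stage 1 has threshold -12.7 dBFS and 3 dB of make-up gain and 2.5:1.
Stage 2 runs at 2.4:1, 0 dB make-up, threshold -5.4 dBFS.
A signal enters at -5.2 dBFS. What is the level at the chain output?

Stage 1: -5.2 dBFS is 7.5 dB over -12.7 dBFS; at 2.5:1 that becomes 3 dB over, giving -9.7 dBFS; +3 dB make-up → -6.7 dBFS.
Stage 2: -6.7 dBFS ≤ -5.4 dBFS, so stage 2 doesn't engage; output -6.7 dBFS.

-6.7 dBFS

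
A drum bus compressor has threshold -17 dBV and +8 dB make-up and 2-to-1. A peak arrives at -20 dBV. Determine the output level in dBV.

-20 dBV is 3 dB below the -17 dBV threshold, so no gain reduction is applied.
Make-up gain adds 8 dB: -20 + 8 = -12 dBV.

-12 dBV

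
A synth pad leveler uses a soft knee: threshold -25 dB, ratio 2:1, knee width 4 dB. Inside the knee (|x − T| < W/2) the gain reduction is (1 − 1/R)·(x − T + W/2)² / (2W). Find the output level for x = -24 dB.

x − T + W/2 = -24 − (-25) + 2 = 3.
GR = (1 − 1/2) × 3² / 8 = 0.5 × 9 / 8 = 0.5625 dB.
Output = -24 − 0.5625 = -24.5625 dB.

-24.5625 dB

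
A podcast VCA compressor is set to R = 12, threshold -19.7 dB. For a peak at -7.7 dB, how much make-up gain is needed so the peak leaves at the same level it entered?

Without make-up, output = threshold + overshoot/12 = -19.7 + 1 = -18.7 dB.
Gap to target: 11 dB.

11 dB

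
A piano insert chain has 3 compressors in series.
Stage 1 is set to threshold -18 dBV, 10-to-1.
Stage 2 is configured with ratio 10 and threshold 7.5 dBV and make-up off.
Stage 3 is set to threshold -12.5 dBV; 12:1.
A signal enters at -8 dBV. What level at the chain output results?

Stage 1: -8 dBV is 10 dB over -18 dBV; at 10:1 that becomes 1 dB over, giving -17 dBV.
Stage 2: -17 dBV is at or below the 7.5 dBV threshold — no compression; output -17 dBV.
Stage 3: below threshold (-17 ≤ -12.5); passes unchanged; output -17 dBV.

-17 dBV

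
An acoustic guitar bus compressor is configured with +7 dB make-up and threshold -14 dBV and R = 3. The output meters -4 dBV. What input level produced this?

Stripping the +7 dB make-up gives -11 dBV at the gain stage.
The compressed level sits -11 − (-14) = 3 dB over threshold.
Before 3:1 compression the overshoot was 3 × 3 = 9 dB, so input = -14 + 9 = -5 dBV.

-5 dBV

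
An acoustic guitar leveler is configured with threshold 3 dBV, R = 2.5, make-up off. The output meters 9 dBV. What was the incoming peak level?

18 dBV

That's 6 dB above the 3 dBV threshold.
Input overshoot = R × output overshoot = 15 dB → input = 3 + 15 = 18 dBV.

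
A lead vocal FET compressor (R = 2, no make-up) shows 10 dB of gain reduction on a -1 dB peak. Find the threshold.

-21 dB

Gain reduction = -1 − (-11) = 10 dB; output overshoot = GR / (R − 1) = 10 / 1 = 10 dB.
Threshold = output − output overshoot = -11 − 10 = -21 dB.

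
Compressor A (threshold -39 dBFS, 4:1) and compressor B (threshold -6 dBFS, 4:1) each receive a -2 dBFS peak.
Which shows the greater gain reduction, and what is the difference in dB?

A, by 24.75 dB

A: 37 dB over, compressed to 9.25 dB over, so 27.75 dB of GR.
B: 4 dB over, compressed to 1 dB over, so 3 dB of GR.
A reduces 24.75 dB more.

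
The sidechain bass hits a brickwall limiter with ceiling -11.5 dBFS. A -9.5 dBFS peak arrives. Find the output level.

The limiter clamps the peak to its -11.5 dBFS ceiling.

-11.5 dBFS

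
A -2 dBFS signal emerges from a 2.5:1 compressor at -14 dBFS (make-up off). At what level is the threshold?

-22 dBFS

Gain reduction = -2 − (-14) = 12 dB; output overshoot = GR / (R − 1) = 12 / 1.5 = 8 dB.
Threshold = output − output overshoot = -14 − 8 = -22 dBFS.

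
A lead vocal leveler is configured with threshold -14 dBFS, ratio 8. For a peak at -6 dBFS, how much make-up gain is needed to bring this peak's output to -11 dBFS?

Without make-up, output = threshold + overshoot/8 = -14 + 1 = -13 dBFS.
Gap to target: 2 dB.

2 dB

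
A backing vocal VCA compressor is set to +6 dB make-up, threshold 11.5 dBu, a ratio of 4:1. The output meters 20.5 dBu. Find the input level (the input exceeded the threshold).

23.5 dBu

Stripping the +6 dB make-up gives 14.5 dBu at the gain stage.
Post-compression overshoot = 14.5 − 11.5 = 3 dB.
Undo the ratio: input overshoot = 3 × 4 = 12 dB, giving input = 23.5 dBu.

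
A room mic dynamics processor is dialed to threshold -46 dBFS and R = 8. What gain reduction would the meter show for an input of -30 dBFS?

The signal is 16 dB above threshold.
A 8:1 ratio leaves 2 dB of that excess.
Gain reduction = 16 − 2 = 14 dB.

14 dB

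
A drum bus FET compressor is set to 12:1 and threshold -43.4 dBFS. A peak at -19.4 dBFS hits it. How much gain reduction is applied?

22 dB

The signal is 24 dB above threshold.
A 12:1 ratio leaves 2 dB of that excess.
Gain reduction = 24 − 2 = 22 dB.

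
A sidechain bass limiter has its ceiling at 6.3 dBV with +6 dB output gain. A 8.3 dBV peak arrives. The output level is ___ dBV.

12.3 dBV

At ∞:1, everything above 6.3 dBV is held at the ceiling.
Output gain then adds 6 dB: 6.3 + 6 = 12.3 dBV.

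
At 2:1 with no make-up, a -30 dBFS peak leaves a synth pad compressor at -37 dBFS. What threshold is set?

-44 dBFS

Input is 14 dB above T (since output overshoot × R = input overshoot: (-37 − T)·2 = -30 − T gives T = -44 dBFS).
Check: -44 + (-30 − (-44))/2 = -44 + 7 = -37 dBFS. ✓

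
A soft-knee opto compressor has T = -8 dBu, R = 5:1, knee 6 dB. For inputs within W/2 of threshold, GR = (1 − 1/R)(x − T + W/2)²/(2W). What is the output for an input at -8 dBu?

-8.6 dBu

x − T + W/2 = -8 − (-8) + 3 = 3.
GR = (1 − 1/5) × 3² / 12 = 0.8 × 9 / 12 = 0.6 dB.
Output = -8 − 0.6 = -8.6 dBu.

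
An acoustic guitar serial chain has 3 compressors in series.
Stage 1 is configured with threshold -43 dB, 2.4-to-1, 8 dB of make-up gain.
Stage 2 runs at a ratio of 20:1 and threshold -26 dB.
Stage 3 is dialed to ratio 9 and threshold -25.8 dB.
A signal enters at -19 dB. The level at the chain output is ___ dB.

-25.95 dB

Stage 1: overshoot 24 dB → 24/2.4 = 10 dB → -33 dB; +8 dB make-up → -25 dB.
Stage 2: 1 dB above -26 dB, reduced 20:1 to 0.05 dB above → -25.95 dB.
Stage 3: -25.95 dB is at or below the -25.8 dB threshold — no compression; output -25.95 dB.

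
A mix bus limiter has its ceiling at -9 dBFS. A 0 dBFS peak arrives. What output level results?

A brickwall limiter is an ∞:1 compressor: any input above the ceiling is clamped to -9 dBFS.

-9 dBFS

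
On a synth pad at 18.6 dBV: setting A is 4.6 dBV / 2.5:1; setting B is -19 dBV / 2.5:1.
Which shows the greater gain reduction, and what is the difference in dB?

A: GR = 14 − 14/2.5 = 8.4 dB.
B: GR = 37.6 − 37.6/2.5 = 22.56 dB.
Difference: 14.16 dB in favour of B.

B, by 14.16 dB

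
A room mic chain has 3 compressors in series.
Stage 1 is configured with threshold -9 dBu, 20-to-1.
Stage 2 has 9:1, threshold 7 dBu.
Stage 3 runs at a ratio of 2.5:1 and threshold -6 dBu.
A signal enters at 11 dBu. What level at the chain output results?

-8 dBu

Stage 1: 20 dB above -9 dBu, reduced 20:1 to 1 dB above → -8 dBu.
Stage 2: -8 dBu ≤ 7 dBu, so stage 2 doesn't engage; output -8 dBu.
Stage 3: below threshold (-8 ≤ -6); passes unchanged; output -8 dBu.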